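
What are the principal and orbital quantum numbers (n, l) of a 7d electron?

n = 7, l = 2

The leading integer gives n = 7; the letter 'd' means l = 2.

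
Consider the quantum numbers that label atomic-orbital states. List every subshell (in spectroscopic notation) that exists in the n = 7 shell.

7s, 7p, 7d, 7f, 7g, 7h, 7i

For n = 7, ℓ runs from 0 to 6. In spectroscopic notation ℓ = 0,1,2,… ↔ s,p,d,f,g,h,i, so the subshells are 7s, 7p, 7d, 7f, 7g, 7h, 7i.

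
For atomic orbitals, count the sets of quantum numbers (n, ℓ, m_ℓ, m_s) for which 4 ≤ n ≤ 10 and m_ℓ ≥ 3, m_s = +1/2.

For each n in the range, tally the orbitals obeying m_ℓ ≥ 3:
n=4 → 1; n=5 → 3; n=6 → 6; n=7 → 10; n=8 → 15; n=9 → 21; n=10 → 28.
Orbitals: 1 + 3 + 6 + 10 + 15 + 21 + 28 = 84. With m_s fixed to +1/2 there is one state per orbital, so 84 states.

84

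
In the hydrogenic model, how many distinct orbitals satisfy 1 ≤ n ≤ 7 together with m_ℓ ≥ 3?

20

Treat each shell separately and count matching orbitals:
n=4 → 1; n=5 → 3; n=6 → 6; n=7 → 10.
Total orbitals: 1 + 3 + 6 + 10 = 20.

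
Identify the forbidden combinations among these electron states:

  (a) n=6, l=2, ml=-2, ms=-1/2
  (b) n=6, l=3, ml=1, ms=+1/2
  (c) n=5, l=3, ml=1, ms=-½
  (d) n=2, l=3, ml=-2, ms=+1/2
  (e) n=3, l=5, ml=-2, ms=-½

(d) and (e)

(d) has l = 3 ≥ n = 2, violating 0 ≤ l ≤ n−1.
(e) has l = 5 ≥ n = 3, violating 0 ≤ l ≤ n−1.
The remaining sets (a), (b), (c) satisfy all four rules.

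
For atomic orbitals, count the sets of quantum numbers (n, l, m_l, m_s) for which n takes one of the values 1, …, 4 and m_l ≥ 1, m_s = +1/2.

10

Per-shell orbital counts meeting the constraint:
n=2 → 1; n=3 → 3; n=4 → 6.
Orbitals: 1 + 3 + 6 = 10. With m_s fixed to +1/2 there is one state per orbital, so 10 states.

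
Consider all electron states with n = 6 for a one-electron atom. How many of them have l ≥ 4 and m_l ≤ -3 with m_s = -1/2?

With n = 6 the allowed l are 0, 1, …, 5.
Orbitals with l ≥ 4 and m_l ≤ -3, by l: l=4 → 2; l=5 → 3.
Orbitals: 2 + 3 = 5. With m_s fixed to a single value there is one state per orbital, giving 5 states.

5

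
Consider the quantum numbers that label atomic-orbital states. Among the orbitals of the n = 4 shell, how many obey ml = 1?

3

With n = 4 the allowed l are 0, 1, …, 3.
Orbitals with ml = 1, by l: l=1 → 1; l=2 → 1; l=3 → 1.
Total orbitals: 1 + 1 + 1 = 3.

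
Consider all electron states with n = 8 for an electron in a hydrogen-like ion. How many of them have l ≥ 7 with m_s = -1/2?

For n = 8, l ranges over 0 … 7.
The (l, m_l) pairs meeting l ≥ 7 give: l=7 → 15.
Orbitals: 15. With m_s fixed to a single value there is one state per orbital, giving 15 states.

15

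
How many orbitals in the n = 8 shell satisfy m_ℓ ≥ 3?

15

The n = 8 shell has ℓ = 0 through 7; check each.
The (ℓ, m_ℓ) pairs meeting m_ℓ ≥ 3 give: ℓ=3 → 1; ℓ=4 → 2; ℓ=5 → 3; ℓ=6 → 4; ℓ=7 → 5.
Total orbitals: 1 + 2 + 3 + 4 + 5 = 15.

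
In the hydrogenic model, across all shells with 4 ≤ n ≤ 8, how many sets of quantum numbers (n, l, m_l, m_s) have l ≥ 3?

Per-shell orbital counts meeting the constraint:
n=4 → 7; n=5 → 16; n=6 → 27; n=7 → 40; n=8 → 55.
Orbitals: 7 + 16 + 27 + 40 + 55 = 145. Including both spin states (m_s = ±1/2) gives 2 × 145 = 290 states.

290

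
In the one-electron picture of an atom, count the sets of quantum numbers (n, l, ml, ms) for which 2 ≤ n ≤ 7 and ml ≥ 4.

20

Go shell by shell, enumerating (l, ml) with ml ≥ 4:
n=5 → 1; n=6 → 3; n=7 → 6.
Orbitals: 1 + 3 + 6 = 10. Including both spin states (ms = ±1/2) gives 2 × 10 = 20 states.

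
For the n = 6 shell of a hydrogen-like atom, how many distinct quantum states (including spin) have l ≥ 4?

40

The (l, ml) pairs meeting l ≥ 4 give: l=4 → 9; l=5 → 11.
Orbitals: 9 + 11 = 20. Each orbital carries two spin states, so 20 × 2 = 40 states.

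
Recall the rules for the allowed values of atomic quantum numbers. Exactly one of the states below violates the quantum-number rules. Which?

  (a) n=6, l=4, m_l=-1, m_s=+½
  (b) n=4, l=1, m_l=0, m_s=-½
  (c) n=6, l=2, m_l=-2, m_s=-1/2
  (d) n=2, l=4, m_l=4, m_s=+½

(d)

(d) has l = 4 ≥ n = 2, violating 0 ≤ l ≤ n−1.
The remaining sets (a), (b), (c) satisfy all four rules.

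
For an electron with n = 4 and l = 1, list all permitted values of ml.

-1, 0, 1

ml takes every integer from −l to +l. With l = 1 that gives the 3 values -1, 0, 1.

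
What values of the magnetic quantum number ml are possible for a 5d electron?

-2, -1, 0, 1, 2

The 5d subshell has l = 2, and ml takes every integer from −l to +l. With l = 2 that gives the 5 values -2, -1, 0, 1, 2.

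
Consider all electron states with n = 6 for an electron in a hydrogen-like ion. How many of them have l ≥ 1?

70

Orbitals with l ≥ 1, by l: l=1 → 3; l=2 → 5; l=3 → 7; l=4 → 9; l=5 → 11.
Orbitals: 3 + 5 + 7 + 9 + 11 = 35. Each orbital carries two spin states, so 35 × 2 = 70 states.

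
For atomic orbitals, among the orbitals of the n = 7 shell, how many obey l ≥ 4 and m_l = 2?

3

The n = 7 shell has l = 0 through 6; check each.
Contributions: l=4 → 1; l=5 → 1; l=6 → 1.
Total orbitals: 1 + 1 + 1 = 3.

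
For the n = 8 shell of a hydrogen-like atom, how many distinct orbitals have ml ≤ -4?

10

With n = 8 the allowed l are 0, 1, …, 7.
The (l, ml) pairs meeting ml ≤ -4 give: l=4 → 1; l=5 → 2; l=6 → 3; l=7 → 4.
Total orbitals: 1 + 2 + 3 + 4 = 10.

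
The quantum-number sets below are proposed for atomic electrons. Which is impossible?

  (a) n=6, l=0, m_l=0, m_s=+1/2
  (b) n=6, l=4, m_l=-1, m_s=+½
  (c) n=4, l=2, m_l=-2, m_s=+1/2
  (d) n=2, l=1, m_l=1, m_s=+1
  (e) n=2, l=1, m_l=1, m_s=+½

(d) has m_s = +1, but an electron's spin must be ±1/2.
The remaining sets (a), (b), (c), (e) satisfy all four rules.

(d)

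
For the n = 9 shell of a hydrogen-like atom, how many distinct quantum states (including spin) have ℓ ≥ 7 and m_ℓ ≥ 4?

18

Contributions: ℓ=7 → 4; ℓ=8 → 5.
Orbitals: 4 + 5 = 9. Each orbital carries two spin states, so 9 × 2 = 18 states.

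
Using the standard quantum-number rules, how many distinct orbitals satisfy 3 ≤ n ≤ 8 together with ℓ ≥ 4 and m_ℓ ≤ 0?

60

Go shell by shell, enumerating (ℓ, m_ℓ) with ℓ ≥ 4 and m_ℓ ≤ 0:
n=5 → 5; n=6 → 11; n=7 → 18; n=8 → 26.
Total orbitals: 5 + 11 + 18 + 26 = 60.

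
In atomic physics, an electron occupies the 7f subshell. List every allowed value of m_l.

The 7f subshell has l = 3, and m_l takes every integer from −l to +l. With l = 3 that gives the 7 values -3, -2, -1, 0, 1, 2, 3.

-3, -2, -1, 0, 1, 2, 3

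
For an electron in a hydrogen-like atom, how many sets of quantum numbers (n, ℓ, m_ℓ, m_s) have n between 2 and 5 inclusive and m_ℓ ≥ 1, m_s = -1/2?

20

For each n in the range, tally the orbitals obeying m_ℓ ≥ 1:
n=2 → 1; n=3 → 3; n=4 → 6; n=5 → 10.
Orbitals: 1 + 3 + 6 + 10 = 20. With m_s fixed to -1/2 there is one state per orbital, so 20 states.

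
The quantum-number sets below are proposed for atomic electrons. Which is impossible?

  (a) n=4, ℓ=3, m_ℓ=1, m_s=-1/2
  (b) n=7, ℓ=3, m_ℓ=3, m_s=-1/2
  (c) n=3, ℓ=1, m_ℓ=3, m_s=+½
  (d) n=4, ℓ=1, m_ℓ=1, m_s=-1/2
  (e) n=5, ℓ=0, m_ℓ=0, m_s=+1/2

(c)

(c) has |m_ℓ| = 3 > ℓ = 1, violating −ℓ ≤ m_ℓ ≤ ℓ.
The remaining sets (a), (b), (d), (e) satisfy all four rules.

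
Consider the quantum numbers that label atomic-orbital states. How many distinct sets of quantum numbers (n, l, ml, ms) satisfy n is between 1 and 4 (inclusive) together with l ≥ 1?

Go shell by shell, enumerating (l, ml) with l ≥ 1:
n=2 → 3; n=3 → 8; n=4 → 15.
Orbitals: 3 + 8 + 15 = 26. Including both spin states (ms = ±1/2) gives 2 × 26 = 52 states.

52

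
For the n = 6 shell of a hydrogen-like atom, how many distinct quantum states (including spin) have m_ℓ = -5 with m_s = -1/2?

1

The (ℓ, m_ℓ) pairs meeting m_ℓ = -5 give: ℓ=5 → 1.
Orbitals: 1. With m_s fixed to a single value there is one state per orbital, giving 1 state.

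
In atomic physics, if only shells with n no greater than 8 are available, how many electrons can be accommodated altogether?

408

Total orbitals = 1² + 2² + 3² + 4² + 5² + 6² + 7² + 8² = 204. Doubling for spin gives 408 electrons.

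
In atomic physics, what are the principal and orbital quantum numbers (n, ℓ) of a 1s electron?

n = 1, ℓ = 0

The leading integer gives n = 1; the letter 's' means ℓ = 0.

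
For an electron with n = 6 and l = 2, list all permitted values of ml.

-2, -1, 0, 1, 2

ml takes every integer from −l to +l. With l = 2 that gives the 5 values -2, -1, 0, 1, 2.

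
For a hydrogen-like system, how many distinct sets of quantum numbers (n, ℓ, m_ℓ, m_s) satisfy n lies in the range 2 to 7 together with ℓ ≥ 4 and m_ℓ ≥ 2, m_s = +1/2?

Count contributing orbitals for each principal shell:
n=5 → 3; n=6 → 7; n=7 → 12.
Orbitals: 3 + 7 + 12 = 22. With m_s fixed to +1/2 there is one state per orbital, so 22 states.

22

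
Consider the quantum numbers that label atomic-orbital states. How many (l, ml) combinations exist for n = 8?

64

The n = 8 shell contains n² = 8² = 64 orbitals.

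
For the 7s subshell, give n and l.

n = 7, l = 0

The leading integer gives n = 7; the letter 's' means l = 0.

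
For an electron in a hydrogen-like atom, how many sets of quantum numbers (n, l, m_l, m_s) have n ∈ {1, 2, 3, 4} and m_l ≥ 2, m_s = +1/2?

4

Work shell by shell — for each n, count the (l, m_l) pairs that satisfy m_l ≥ 2:
n=3 → 1; n=4 → 3.
Orbitals: 1 + 3 = 4. With m_s fixed to +1/2 there is one state per orbital, so 4 states.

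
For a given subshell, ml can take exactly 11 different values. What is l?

l = 5

ml ranges over 2l+1 integers, so 2l+1 = 11 ⇒ l = 5.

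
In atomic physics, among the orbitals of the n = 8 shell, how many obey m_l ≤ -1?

The n = 8 shell has l = 0 through 7; check each.
Contributions: l=1 → 1; l=2 → 2; l=3 → 3; l=4 → 4; l=5 → 5; l=6 → 6; l=7 → 7.
Total orbitals: 1 + 2 + 3 + 4 + 5 + 6 + 7 = 28.

28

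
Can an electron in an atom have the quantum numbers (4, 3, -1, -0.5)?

n = 4 is a positive integer. ℓ = 3 satisfies 0 ≤ ℓ ≤ n−1 = 3. m_ℓ = -1 lies in the range −ℓ … +ℓ (here −3 … 3). m_s = -1/2 is one of ±1/2.
All four constraints are satisfied.

Valid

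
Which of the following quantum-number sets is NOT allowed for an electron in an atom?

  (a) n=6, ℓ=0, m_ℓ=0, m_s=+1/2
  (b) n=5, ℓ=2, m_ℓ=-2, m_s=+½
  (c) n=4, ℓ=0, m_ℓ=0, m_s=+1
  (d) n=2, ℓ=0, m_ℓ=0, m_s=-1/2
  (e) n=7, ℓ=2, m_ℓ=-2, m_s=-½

(c) has m_s = +1, but an electron's spin must be ±1/2.
The remaining sets (a), (b), (d), (e) satisfy all four rules.

(c)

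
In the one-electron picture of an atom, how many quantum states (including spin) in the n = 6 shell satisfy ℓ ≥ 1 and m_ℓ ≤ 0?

40

Per ℓ-value: ℓ=1 → 2; ℓ=2 → 3; ℓ=3 → 4; ℓ=4 → 5; ℓ=5 → 6.
Orbitals: 2 + 3 + 4 + 5 + 6 = 20. Each orbital carries two spin states, so 20 × 2 = 40 states.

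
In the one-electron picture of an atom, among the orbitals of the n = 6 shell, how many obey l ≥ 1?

35

Orbitals with l ≥ 1, by l: l=1 → 3; l=2 → 5; l=3 → 7; l=4 → 9; l=5 → 11.
Total orbitals: 3 + 5 + 7 + 9 + 11 = 35.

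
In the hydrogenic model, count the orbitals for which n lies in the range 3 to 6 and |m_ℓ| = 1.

28

Per-shell orbital counts meeting the constraint:
n=3 → 4; n=4 → 6; n=5 → 8; n=6 → 10.
Total orbitals: 4 + 6 + 8 + 10 = 28.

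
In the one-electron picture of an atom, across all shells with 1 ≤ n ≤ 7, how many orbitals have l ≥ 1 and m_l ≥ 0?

77

Per-shell orbital counts meeting the constraint:
n=2 → 2; n=3 → 5; n=4 → 9; n=5 → 14; n=6 → 20; n=7 → 27.
Total orbitals: 2 + 5 + 9 + 14 + 20 + 27 = 77.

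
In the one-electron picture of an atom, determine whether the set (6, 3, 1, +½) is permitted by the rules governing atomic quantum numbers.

Yes

n = 6 is a positive integer. l = 3 satisfies 0 ≤ l ≤ n−1 = 5. ml = 1 lies in the range −l … +l (here −3 … 3). ms = +1/2 is one of ±1/2.
All four constraints are satisfied.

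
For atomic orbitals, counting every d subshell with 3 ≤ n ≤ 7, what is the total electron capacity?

A d subshell (l = 2) exists for every n ≥ 3, so shells n = 3, 4, 5, 6, 7 each contribute one — 5 subshells.
Since each d subshell holds 2(2·2+1) = 10 electrons, the total is 5 × 10 = 50.

50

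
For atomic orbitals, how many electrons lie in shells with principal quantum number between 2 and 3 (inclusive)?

Shell n has n² orbitals: 2²=4 + 3²=9 = 13 orbitals.
Two spin states per orbital: 2 × 13 = 26 electrons.

26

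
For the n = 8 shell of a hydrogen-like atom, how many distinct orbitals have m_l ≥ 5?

With n = 8 the allowed l are 0, 1, …, 7.
Contributions: l=5 → 1; l=6 → 2; l=7 → 3.
Total orbitals: 1 + 2 + 3 = 6.

6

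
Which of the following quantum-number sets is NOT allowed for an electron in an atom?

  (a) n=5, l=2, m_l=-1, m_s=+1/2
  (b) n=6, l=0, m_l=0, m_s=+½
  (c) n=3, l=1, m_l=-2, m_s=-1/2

(c) has |m_l| = 2 > l = 1, violating −l ≤ m_l ≤ l.
The remaining sets (a), (b) satisfy all four rules.

(c)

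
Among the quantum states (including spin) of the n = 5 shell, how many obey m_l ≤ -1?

The (l, m_l) pairs meeting m_l ≤ -1 give: l=1 → 1; l=2 → 2; l=3 → 3; l=4 → 4.
Orbitals: 1 + 2 + 3 + 4 = 10. Each orbital carries two spin states, so 10 × 2 = 20 states.

20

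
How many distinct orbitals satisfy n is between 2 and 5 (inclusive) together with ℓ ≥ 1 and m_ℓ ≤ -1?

20

Work shell by shell — for each n, count the (ℓ, m_ℓ) pairs that satisfy ℓ ≥ 1 and m_ℓ ≤ -1:
n=2 → 1; n=3 → 3; n=4 → 6; n=5 → 10.
Total orbitals: 1 + 3 + 6 + 10 = 20.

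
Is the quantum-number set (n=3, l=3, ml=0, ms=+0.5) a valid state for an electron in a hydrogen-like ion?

No

The orbital quantum number must satisfy 0 ≤ l ≤ n−1. With n = 3 the allowed l values are 0, 1, 2, so l = 3 is out of range.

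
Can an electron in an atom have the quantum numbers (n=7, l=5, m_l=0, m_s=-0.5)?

n = 7 is a positive integer. l = 5 satisfies 0 ≤ l ≤ n−1 = 6. m_l = 0 lies in the range −l … +l (here −5 … 5). m_s = -1/2 is one of ±1/2.
All four constraints are satisfied.

Valid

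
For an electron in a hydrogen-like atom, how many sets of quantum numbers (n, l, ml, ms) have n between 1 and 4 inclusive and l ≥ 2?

Work shell by shell — for each n, count the (l, ml) pairs that satisfy l ≥ 2:
n=3 → 5; n=4 → 12.
Orbitals: 5 + 12 = 17. Including both spin states (ms = ±1/2) gives 2 × 17 = 34 states.

34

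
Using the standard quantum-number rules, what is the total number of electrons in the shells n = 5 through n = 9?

510

Shell n has n² orbitals: 5²=25 + 6²=36 + 7²=49 + 8²=64 + 9²=81 = 255 orbitals.
Two spin states per orbital: 2 × 255 = 510 electrons.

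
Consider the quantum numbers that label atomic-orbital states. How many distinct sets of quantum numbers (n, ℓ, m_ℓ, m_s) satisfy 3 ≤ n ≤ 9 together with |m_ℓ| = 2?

Work shell by shell — for each n, count the (ℓ, m_ℓ) pairs that satisfy |m_ℓ| = 2:
n=3 → 2; n=4 → 4; n=5 → 6; n=6 → 8; n=7 → 10; n=8 → 12; n=9 → 14.
Orbitals: 2 + 4 + 6 + 8 + 10 + 12 + 14 = 56. Including both spin states (m_s = ±1/2) gives 2 × 56 = 112 states.

112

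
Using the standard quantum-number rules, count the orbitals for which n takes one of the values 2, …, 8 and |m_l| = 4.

Count contributing orbitals for each principal shell:
n=5 → 2; n=6 → 4; n=7 → 6; n=8 → 8.
Total orbitals: 2 + 4 + 6 + 8 = 20.

20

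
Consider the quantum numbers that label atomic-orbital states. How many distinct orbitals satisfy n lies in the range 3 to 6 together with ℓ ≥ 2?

70

Go shell by shell, enumerating (ℓ, m_ℓ) with ℓ ≥ 2:
n=3 → 5; n=4 → 12; n=5 → 21; n=6 → 32.
Total orbitals: 5 + 12 + 21 + 32 = 70.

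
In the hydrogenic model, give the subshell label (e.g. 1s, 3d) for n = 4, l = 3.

l = 3 corresponds to the letter 'f', so the subshell is 4f.

4f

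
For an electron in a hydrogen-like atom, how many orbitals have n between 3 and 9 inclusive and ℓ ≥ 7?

For each n in the range, tally the orbitals obeying ℓ ≥ 7:
n=8 → 15; n=9 → 32.
Total orbitals: 15 + 32 = 47.

47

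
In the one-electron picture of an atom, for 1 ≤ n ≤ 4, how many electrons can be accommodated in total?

60

Total orbitals = 1² + 2² + 3² + 4² = 30. Doubling for spin gives 60 electrons.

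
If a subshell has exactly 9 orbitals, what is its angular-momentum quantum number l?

l = 4 (g)

2l+1 = 9 gives l = 4.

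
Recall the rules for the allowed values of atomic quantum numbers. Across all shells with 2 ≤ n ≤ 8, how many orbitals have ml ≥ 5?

Per-shell orbital counts meeting the constraint:
n=6 → 1; n=7 → 3; n=8 → 6.
Total orbitals: 1 + 3 + 6 = 10.

10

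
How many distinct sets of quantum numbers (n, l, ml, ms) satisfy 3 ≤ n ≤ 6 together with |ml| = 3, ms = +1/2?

12

Count contributing orbitals for each principal shell:
n=4 → 2; n=5 → 4; n=6 → 6.
Orbitals: 2 + 4 + 6 = 12. With ms fixed to +1/2 there is one state per orbital, so 12 states.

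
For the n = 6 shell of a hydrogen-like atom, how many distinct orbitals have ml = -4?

Go through l = 0, …, 5 (the values permitted for n = 6).
Per l-value: l=4 → 1; l=5 → 1.
Total orbitals: 1 + 1 = 2.

2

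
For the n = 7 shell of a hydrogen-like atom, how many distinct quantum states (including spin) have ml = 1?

With n = 7 the allowed l are 0, 1, …, 6.
Per l-value: l=1 → 1; l=2 → 1; l=3 → 1; l=4 → 1; l=5 → 1; l=6 → 1.
Orbitals: 1 + 1 + 1 + 1 + 1 + 1 = 6. Each orbital carries two spin states, so 6 × 2 = 12 states.

12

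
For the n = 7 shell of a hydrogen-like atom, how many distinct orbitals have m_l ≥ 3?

10

The n = 7 shell has l = 0 through 6; check each.
The (l, m_l) pairs meeting m_l ≥ 3 give: l=3 → 1; l=4 → 2; l=5 → 3; l=6 → 4.
Total orbitals: 1 + 2 + 3 + 4 = 10.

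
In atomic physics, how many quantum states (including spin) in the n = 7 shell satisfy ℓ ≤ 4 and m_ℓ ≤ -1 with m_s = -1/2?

For n = 7, ℓ ranges over 0 … 6.
Orbitals with ℓ ≤ 4 and m_ℓ ≤ -1, by ℓ: ℓ=1 → 1; ℓ=2 → 2; ℓ=3 → 3; ℓ=4 → 4.
Orbitals: 1 + 2 + 3 + 4 = 10. With m_s fixed to a single value there is one state per orbital, giving 10 states.

10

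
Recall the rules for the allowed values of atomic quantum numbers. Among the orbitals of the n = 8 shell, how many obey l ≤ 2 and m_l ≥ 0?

With n = 8 the allowed l are 0, 1, …, 7.
Contributions: l=0 → 1; l=1 → 2; l=2 → 3.
Total orbitals: 1 + 2 + 3 = 6.

6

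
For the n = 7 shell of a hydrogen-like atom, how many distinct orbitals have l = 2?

5

For n = 7, l ranges over 0 … 6.
Orbitals with l = 2, by l: l=2 → 5.
Total orbitals: 5.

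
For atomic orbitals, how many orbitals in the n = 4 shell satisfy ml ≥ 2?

3

Go through l = 0, …, 3 (the values permitted for n = 4).
Per l-value: l=2 → 1; l=3 → 2.
Total orbitals: 1 + 2 = 3.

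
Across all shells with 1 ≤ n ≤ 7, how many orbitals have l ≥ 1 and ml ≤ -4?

Count contributing orbitals for each principal shell:
n=5 → 1; n=6 → 3; n=7 → 6.
Total orbitals: 1 + 3 + 6 = 10.

10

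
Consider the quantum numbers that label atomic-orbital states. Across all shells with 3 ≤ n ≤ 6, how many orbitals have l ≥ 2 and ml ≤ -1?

For each n in the range, tally the orbitals obeying l ≥ 2 and ml ≤ -1:
n=3 → 2; n=4 → 5; n=5 → 9; n=6 → 14.
Total orbitals: 2 + 5 + 9 + 14 = 30.

30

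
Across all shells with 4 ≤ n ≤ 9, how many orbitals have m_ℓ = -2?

For each n in the range, tally the orbitals obeying m_ℓ = -2:
n=4 → 2; n=5 → 3; n=6 → 4; n=7 → 5; n=8 → 6; n=9 → 7.
Total orbitals: 2 + 3 + 4 + 5 + 6 + 7 = 27.

27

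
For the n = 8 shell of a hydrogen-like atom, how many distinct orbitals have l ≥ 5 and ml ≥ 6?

Go through l = 0, …, 7 (the values permitted for n = 8).
The (l, ml) pairs meeting l ≥ 5 and ml ≥ 6 give: l=6 → 1; l=7 → 2.
Total orbitals: 1 + 2 = 3.

3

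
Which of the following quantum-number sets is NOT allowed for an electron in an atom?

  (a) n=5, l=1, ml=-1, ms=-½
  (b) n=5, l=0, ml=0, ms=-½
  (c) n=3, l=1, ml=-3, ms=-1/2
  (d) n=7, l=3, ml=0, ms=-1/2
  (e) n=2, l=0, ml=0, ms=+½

(c) has |ml| = 3 > l = 1, violating −l ≤ ml ≤ l.
The remaining sets (a), (b), (d), (e) satisfy all four rules.

(c)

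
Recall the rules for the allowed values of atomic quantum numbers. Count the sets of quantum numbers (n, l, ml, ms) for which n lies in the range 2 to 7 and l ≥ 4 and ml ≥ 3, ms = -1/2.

16

Work shell by shell — for each n, count the (l, ml) pairs that satisfy l ≥ 4 and ml ≥ 3:
n=5 → 2; n=6 → 5; n=7 → 9.
Orbitals: 2 + 5 + 9 = 16. With ms fixed to -1/2 there is one state per orbital, so 16 states.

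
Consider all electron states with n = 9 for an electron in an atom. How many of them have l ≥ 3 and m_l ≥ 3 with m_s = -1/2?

Go through l = 0, …, 8 (the values permitted for n = 9).
Contributions: l=3 → 1; l=4 → 2; l=5 → 3; l=6 → 4; l=7 → 5; l=8 → 6.
Orbitals: 1 + 2 + 3 + 4 + 5 + 6 = 21. With m_s fixed to a single value there is one state per orbital, giving 21 states.

21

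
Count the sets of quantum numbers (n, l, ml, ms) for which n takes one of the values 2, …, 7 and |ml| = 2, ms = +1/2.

Per-shell orbital counts meeting the constraint:
n=3 → 2; n=4 → 4; n=5 → 6; n=6 → 8; n=7 → 10.
Orbitals: 2 + 4 + 6 + 8 + 10 = 30. With ms fixed to +1/2 there is one state per orbital, so 30 states.

30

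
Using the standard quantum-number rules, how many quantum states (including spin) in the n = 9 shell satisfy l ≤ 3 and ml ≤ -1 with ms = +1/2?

Go through l = 0, …, 8 (the values permitted for n = 9).
The (l, ml) pairs meeting l ≤ 3 and ml ≤ -1 give: l=1 → 1; l=2 → 2; l=3 → 3.
Orbitals: 1 + 2 + 3 = 6. With ms fixed to a single value there is one state per orbital, giving 6 states.

6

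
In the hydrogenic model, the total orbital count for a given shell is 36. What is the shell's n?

n² = 36 ⇒ n = 6.

n = 6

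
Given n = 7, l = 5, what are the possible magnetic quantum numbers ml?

-5, -4, -3, -2, -1, 0, 1, 2, 3, 4, 5

ml takes every integer from −l to +l. With l = 5 that gives the 11 values -5, -4, -3, -2, -1, 0, 1, 2, 3, 4, 5.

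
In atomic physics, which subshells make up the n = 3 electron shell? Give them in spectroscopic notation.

3s, 3p, 3d

For n = 3, l runs from 0 to 2. In spectroscopic notation l = 0,1,2,… ↔ s,p,d,f,g,h,i, so the subshells are 3s, 3p, 3d.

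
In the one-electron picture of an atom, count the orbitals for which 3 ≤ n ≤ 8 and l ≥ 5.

74

Work shell by shell — for each n, count the (l, ml) pairs that satisfy l ≥ 5:
n=6 → 11; n=7 → 24; n=8 → 39.
Total orbitals: 11 + 24 + 39 = 74.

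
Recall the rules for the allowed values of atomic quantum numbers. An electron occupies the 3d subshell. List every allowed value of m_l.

The 3d subshell has l = 2, and m_l takes every integer from −l to +l. With l = 2 that gives the 5 values -2, -1, 0, 1, 2.

-2, -1, 0, 1, 2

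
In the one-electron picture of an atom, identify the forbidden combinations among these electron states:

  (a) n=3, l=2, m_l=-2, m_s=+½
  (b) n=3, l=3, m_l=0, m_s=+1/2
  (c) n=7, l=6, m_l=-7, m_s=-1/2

(b) and (c)

(b) has l = 3 ≥ n = 3, violating 0 ≤ l ≤ n−1.
(c) has |m_l| = 7 > l = 6, violating −l ≤ m_l ≤ l.
The remaining set (a) satisfies all four rules.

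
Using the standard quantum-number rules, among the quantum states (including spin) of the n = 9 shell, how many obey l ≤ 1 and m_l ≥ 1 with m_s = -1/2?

With n = 9 the allowed l are 0, 1, …, 8.
Contributions: l=1 → 1.
Orbitals: 1. With m_s fixed to a single value there is one state per orbital, giving 1 state.

1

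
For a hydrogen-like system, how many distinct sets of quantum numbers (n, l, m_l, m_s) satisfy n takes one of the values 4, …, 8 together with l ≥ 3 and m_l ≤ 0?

Per-shell orbital counts meeting the constraint:
n=4 → 4; n=5 → 9; n=6 → 15; n=7 → 22; n=8 → 30.
Orbitals: 4 + 9 + 15 + 22 + 30 = 80. Including both spin states (m_s = ±1/2) gives 2 × 80 = 160 states.

160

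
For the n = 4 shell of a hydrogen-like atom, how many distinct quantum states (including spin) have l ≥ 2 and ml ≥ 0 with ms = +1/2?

7

The n = 4 shell has l = 0 through 3; check each.
Per l-value: l=2 → 3; l=3 → 4.
Orbitals: 3 + 4 = 7. With ms fixed to a single value there is one state per orbital, giving 7 states.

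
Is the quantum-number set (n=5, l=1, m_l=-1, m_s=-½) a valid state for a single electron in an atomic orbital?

n = 5 is a positive integer. l = 1 satisfies 0 ≤ l ≤ n−1 = 4. m_l = -1 lies in the range −l … +l (here −1 … 1). m_s = -1/2 is one of ±1/2.
All four constraints are satisfied.

Allowed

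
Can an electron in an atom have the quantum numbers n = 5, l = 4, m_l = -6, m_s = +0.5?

The magnetic quantum number must satisfy −l ≤ m_l ≤ l. With l = 4, m_l can only be -4, -3, -2, -1, 0, 1, 2, 3, 4, so m_l = -6 is forbidden.

Invalid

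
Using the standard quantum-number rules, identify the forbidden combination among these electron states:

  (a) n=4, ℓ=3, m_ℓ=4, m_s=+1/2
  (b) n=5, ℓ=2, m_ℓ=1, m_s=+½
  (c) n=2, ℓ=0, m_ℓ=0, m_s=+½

(a) has |m_ℓ| = 4 > ℓ = 3, violating −ℓ ≤ m_ℓ ≤ ℓ.
The remaining sets (b), (c) satisfy all four rules.

(a)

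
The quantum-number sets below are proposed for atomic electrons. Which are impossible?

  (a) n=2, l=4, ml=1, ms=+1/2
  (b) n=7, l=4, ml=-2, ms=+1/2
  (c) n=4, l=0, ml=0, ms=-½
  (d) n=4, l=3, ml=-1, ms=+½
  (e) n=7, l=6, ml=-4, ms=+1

(a) and (e)

(a) has l = 4 ≥ n = 2, violating 0 ≤ l ≤ n−1.
(e) has ms = +1, but an electron's spin must be ±1/2.
The remaining sets (b), (c), (d) satisfy all four rules.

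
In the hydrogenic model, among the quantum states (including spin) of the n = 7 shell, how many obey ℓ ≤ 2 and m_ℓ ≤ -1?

6

Contributions: ℓ=1 → 1; ℓ=2 → 2.
Orbitals: 1 + 2 = 3. Each orbital carries two spin states, so 3 × 2 = 6 states.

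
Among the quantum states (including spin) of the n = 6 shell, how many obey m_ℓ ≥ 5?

Contributions: ℓ=5 → 1.
Orbitals: 1. Each orbital carries two spin states, so 1 × 2 = 2 states.

2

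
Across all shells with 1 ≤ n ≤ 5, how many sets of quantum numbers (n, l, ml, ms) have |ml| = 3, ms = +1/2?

6

Work shell by shell — for each n, count the (l, ml) pairs that satisfy |ml| = 3:
n=4 → 2; n=5 → 4.
Orbitals: 2 + 4 = 6. With ms fixed to +1/2 there is one state per orbital, so 6 states.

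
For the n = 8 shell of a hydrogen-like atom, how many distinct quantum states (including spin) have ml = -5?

6

The n = 8 shell has l = 0 through 7; check each.
Per l-value: l=5 → 1; l=6 → 1; l=7 → 1.
Orbitals: 1 + 1 + 1 = 3. Each orbital carries two spin states, so 3 × 2 = 6 states.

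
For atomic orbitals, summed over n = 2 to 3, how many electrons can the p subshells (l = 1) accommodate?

A p subshell (l = 1) exists for every n ≥ 2, so shells n = 2, 3 each contribute one — 2 subshells.
Since each p subshell holds 2(2·1+1) = 6 electrons, the total is 2 × 6 = 12.

12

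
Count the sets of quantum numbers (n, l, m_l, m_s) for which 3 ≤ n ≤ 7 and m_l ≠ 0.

220

Count contributing orbitals for each principal shell:
n=3 → 6; n=4 → 12; n=5 → 20; n=6 → 30; n=7 → 42.
Orbitals: 6 + 12 + 20 + 30 + 42 = 110. Including both spin states (m_s = ±1/2) gives 2 × 110 = 220 states.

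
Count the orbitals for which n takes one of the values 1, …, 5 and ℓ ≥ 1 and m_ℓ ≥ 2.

10

Work shell by shell — for each n, count the (ℓ, m_ℓ) pairs that satisfy ℓ ≥ 1 and m_ℓ ≥ 2:
n=3 → 1; n=4 → 3; n=5 → 6.
Total orbitals: 1 + 3 + 6 = 10.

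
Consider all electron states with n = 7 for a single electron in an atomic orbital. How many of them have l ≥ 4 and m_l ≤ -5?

The (l, m_l) pairs meeting l ≥ 4 and m_l ≤ -5 give: l=5 → 1; l=6 → 2.
Orbitals: 1 + 2 = 3. Each orbital carries two spin states, so 3 × 2 = 6 states.

6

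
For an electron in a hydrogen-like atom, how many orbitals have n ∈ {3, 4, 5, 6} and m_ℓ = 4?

3

Per-shell orbital counts meeting the constraint:
n=5 → 1; n=6 → 2.
Total orbitals: 1 + 2 = 3.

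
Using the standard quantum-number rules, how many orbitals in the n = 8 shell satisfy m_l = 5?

3

With n = 8 the allowed l are 0, 1, …, 7.
Contributions: l=5 → 1; l=6 → 1; l=7 → 1.
Total orbitals: 1 + 1 + 1 = 3.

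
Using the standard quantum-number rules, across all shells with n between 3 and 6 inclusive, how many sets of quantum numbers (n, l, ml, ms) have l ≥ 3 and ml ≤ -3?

Per-shell orbital counts meeting the constraint:
n=4 → 1; n=5 → 3; n=6 → 6.
Orbitals: 1 + 3 + 6 = 10. Including both spin states (ms = ±1/2) gives 2 × 10 = 20 states.

20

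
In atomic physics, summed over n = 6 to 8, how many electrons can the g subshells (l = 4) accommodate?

A g subshell (l = 4) exists for every n ≥ 5, so shells n = 6, 7, 8 each contribute one — 3 subshells.
Since each g subshell holds 2(2·4+1) = 18 electrons, the total is 3 × 18 = 54.

54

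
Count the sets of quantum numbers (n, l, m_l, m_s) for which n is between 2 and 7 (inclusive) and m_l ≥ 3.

40

Count contributing orbitals for each principal shell:
n=4 → 1; n=5 → 3; n=6 → 6; n=7 → 10.
Orbitals: 1 + 3 + 6 + 10 = 20. Including both spin states (m_s = ±1/2) gives 2 × 20 = 40 states.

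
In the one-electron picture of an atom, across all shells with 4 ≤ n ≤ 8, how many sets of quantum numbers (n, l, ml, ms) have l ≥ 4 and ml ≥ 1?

Work shell by shell — for each n, count the (l, ml) pairs that satisfy l ≥ 4 and ml ≥ 1:
n=5 → 4; n=6 → 9; n=7 → 15; n=8 → 22.
Orbitals: 4 + 9 + 15 + 22 = 50. Including both spin states (ms = ±1/2) gives 2 × 50 = 100 states.

100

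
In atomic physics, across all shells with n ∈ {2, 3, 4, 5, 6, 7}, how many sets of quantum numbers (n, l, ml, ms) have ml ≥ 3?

40

For each n in the range, tally the orbitals obeying ml ≥ 3:
n=4 → 1; n=5 → 3; n=6 → 6; n=7 → 10.
Orbitals: 1 + 3 + 6 + 10 = 20. Including both spin states (ms = ±1/2) gives 2 × 20 = 40 states.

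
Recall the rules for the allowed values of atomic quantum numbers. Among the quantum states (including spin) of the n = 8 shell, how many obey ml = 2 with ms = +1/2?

Contributions: l=2 → 1; l=3 → 1; l=4 → 1; l=5 → 1; l=6 → 1; l=7 → 1.
Orbitals: 1 + 1 + 1 + 1 + 1 + 1 = 6. With ms fixed to a single value there is one state per orbital, giving 6 states.

6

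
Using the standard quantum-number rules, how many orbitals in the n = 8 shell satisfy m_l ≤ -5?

6

Go through l = 0, …, 7 (the values permitted for n = 8).
The (l, m_l) pairs meeting m_l ≤ -5 give: l=5 → 1; l=6 → 2; l=7 → 3.
Total orbitals: 1 + 2 + 3 = 6.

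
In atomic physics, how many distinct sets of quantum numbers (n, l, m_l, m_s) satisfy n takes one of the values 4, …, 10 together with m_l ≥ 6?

40

Go shell by shell, enumerating (l, m_l) with m_l ≥ 6:
n=7 → 1; n=8 → 3; n=9 → 6; n=10 → 10.
Orbitals: 1 + 3 + 6 + 10 = 20. Including both spin states (m_s = ±1/2) gives 2 × 20 = 40 states.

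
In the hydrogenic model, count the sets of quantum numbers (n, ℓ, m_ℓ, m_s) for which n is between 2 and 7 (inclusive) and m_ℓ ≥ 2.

70

For each n in the range, tally the orbitals obeying m_ℓ ≥ 2:
n=3 → 1; n=4 → 3; n=5 → 6; n=6 → 10; n=7 → 15.
Orbitals: 1 + 3 + 6 + 10 + 15 = 35. Including both spin states (m_s = ±1/2) gives 2 × 35 = 70 states.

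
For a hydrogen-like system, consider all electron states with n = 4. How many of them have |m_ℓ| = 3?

4

The n = 4 shell has ℓ = 0 through 3; check each.
Contributions: ℓ=3 → 2.
Orbitals: 2. Each orbital carries two spin states, so 2 × 2 = 4 states.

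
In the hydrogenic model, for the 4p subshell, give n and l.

n = 4, l = 1

The leading integer gives n = 4; the letter 'p' means l = 1.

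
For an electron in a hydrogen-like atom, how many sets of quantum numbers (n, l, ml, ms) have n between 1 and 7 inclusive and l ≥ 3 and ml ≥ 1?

Work shell by shell — for each n, count the (l, ml) pairs that satisfy l ≥ 3 and ml ≥ 1:
n=4 → 3; n=5 → 7; n=6 → 12; n=7 → 18.
Orbitals: 3 + 7 + 12 + 18 = 40. Including both spin states (ms = ±1/2) gives 2 × 40 = 80 states.

80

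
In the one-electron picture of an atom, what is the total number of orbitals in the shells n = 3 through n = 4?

25

Shell n has n² orbitals: 3²=9 + 4²=16 = 25 orbitals.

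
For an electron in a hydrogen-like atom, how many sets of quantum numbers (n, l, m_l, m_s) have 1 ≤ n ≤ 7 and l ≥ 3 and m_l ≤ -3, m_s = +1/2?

Go shell by shell, enumerating (l, m_l) with l ≥ 3 and m_l ≤ -3:
n=4 → 1; n=5 → 3; n=6 → 6; n=7 → 10.
Orbitals: 1 + 3 + 6 + 10 = 20. With m_s fixed to +1/2 there is one state per orbital, so 20 states.

20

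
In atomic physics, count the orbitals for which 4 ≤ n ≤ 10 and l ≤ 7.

318

For each n in the range, tally the orbitals obeying l ≤ 7:
n=4 → 16; n=5 → 25; n=6 → 36; n=7 → 49; n=8 → 64; n=9 → 64; n=10 → 64.
Total orbitals: 16 + 25 + 36 + 49 + 64 + 64 + 64 = 318.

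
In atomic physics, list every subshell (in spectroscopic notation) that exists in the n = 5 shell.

For n = 5, l runs from 0 to 4. In spectroscopic notation l = 0,1,2,… ↔ s,p,d,f,g,h,i, so the subshells are 5s, 5p, 5d, 5f, 5g.

5s, 5p, 5d, 5f, 5g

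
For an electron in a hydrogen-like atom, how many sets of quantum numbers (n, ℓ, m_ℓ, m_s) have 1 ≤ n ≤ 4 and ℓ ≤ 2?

46

Per-shell orbital counts meeting the constraint:
n=1 → 1; n=2 → 4; n=3 → 9; n=4 → 9.
Orbitals: 1 + 4 + 9 + 9 = 23. Including both spin states (m_s = ±1/2) gives 2 × 23 = 46 states.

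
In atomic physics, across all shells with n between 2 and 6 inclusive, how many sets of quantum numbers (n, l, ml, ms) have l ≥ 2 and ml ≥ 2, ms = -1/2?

Treat each shell separately and count matching orbitals:
n=3 → 1; n=4 → 3; n=5 → 6; n=6 → 10.
Orbitals: 1 + 3 + 6 + 10 = 20. With ms fixed to -1/2 there is one state per orbital, so 20 states.

20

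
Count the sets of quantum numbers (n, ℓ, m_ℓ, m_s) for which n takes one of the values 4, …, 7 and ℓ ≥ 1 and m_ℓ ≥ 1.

104

Treat each shell separately and count matching orbitals:
n=4 → 6; n=5 → 10; n=6 → 15; n=7 → 21.
Orbitals: 6 + 10 + 15 + 21 = 52. Including both spin states (m_s = ±1/2) gives 2 × 52 = 104 states.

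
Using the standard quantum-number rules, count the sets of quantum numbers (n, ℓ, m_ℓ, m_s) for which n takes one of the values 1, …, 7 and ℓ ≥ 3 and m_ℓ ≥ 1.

80

Per-shell orbital counts meeting the constraint:
n=4 → 3; n=5 → 7; n=6 → 12; n=7 → 18.
Orbitals: 3 + 7 + 12 + 18 = 40. Including both spin states (m_s = ±1/2) gives 2 × 40 = 80 states.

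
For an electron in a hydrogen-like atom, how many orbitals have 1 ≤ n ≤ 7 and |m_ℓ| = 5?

6

Treat each shell separately and count matching orbitals:
n=6 → 2; n=7 → 4.
Total orbitals: 2 + 4 = 6.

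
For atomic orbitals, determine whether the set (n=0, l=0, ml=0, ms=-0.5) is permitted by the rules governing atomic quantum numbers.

The principal quantum number must be a positive integer (n ≥ 1), but here n = 0.

No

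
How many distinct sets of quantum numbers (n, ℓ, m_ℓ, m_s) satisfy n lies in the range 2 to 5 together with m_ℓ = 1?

20

Work shell by shell — for each n, count the (ℓ, m_ℓ) pairs that satisfy m_ℓ = 1:
n=2 → 1; n=3 → 2; n=4 → 3; n=5 → 4.
Orbitals: 1 + 2 + 3 + 4 = 10. Including both spin states (m_s = ±1/2) gives 2 × 10 = 20 states.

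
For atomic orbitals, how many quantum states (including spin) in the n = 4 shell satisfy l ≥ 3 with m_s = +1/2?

The n = 4 shell has l = 0 through 3; check each.
Contributions: l=3 → 7.
Orbitals: 7. With m_s fixed to a single value there is one state per orbital, giving 7 states.

7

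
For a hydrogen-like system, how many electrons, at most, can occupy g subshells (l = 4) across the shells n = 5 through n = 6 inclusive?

A g subshell (l = 4) exists for every n ≥ 5, so shells n = 5, 6 each contribute one — 2 subshells.
Since each g subshell holds 2(2·4+1) = 18 electrons, the total is 2 × 18 = 36.

36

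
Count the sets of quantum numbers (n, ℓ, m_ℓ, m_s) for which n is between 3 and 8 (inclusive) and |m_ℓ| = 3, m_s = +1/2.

Count contributing orbitals for each principal shell:
n=4 → 2; n=5 → 4; n=6 → 6; n=7 → 8; n=8 → 10.
Orbitals: 2 + 4 + 6 + 8 + 10 = 30. With m_s fixed to +1/2 there is one state per orbital, so 30 states.

30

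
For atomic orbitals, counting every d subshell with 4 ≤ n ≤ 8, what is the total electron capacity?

A d subshell (ℓ = 2) exists for every n ≥ 3, so shells n = 4, 5, 6, 7, 8 each contribute one — 5 subshells.
Since each d subshell holds 2(2·2+1) = 10 electrons, the total is 5 × 10 = 50.

50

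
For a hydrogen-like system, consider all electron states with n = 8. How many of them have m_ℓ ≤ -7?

The n = 8 shell has ℓ = 0 through 7; check each.
Contributions: ℓ=7 → 1.
Orbitals: 1. Each orbital carries two spin states, so 1 × 2 = 2 states.

2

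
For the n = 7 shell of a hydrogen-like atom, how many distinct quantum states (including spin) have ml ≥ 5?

The (l, ml) pairs meeting ml ≥ 5 give: l=5 → 1; l=6 → 2.
Orbitals: 1 + 2 = 3. Each orbital carries two spin states, so 3 × 2 = 6 states.

6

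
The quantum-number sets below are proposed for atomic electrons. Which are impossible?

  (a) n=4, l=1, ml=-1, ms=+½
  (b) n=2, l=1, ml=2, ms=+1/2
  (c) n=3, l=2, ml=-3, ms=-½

(b) and (c)

(b) has |ml| = 2 > l = 1, violating −l ≤ ml ≤ l.
(c) has |ml| = 3 > l = 2, violating −l ≤ ml ≤ l.
The remaining set (a) satisfies all four rules.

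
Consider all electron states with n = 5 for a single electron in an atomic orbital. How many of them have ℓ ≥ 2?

42

With n = 5 the allowed ℓ are 0, 1, …, 4.
Orbitals with ℓ ≥ 2, by ℓ: ℓ=2 → 5; ℓ=3 → 7; ℓ=4 → 9.
Orbitals: 5 + 7 + 9 = 21. Each orbital carries two spin states, so 21 × 2 = 42 states.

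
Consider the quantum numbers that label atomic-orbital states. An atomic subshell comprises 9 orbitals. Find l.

l = 4 (g)

2l+1 = 9 gives l = 4.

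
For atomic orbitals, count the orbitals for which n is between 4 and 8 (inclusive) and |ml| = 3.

30

Work shell by shell — for each n, count the (l, ml) pairs that satisfy |ml| = 3:
n=4 → 2; n=5 → 4; n=6 → 6; n=7 → 8; n=8 → 10.
Total orbitals: 2 + 4 + 6 + 8 + 10 = 30.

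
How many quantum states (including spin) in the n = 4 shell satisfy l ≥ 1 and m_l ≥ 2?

6

For n = 4, l ranges over 0 … 3.
Orbitals with l ≥ 1 and m_l ≥ 2, by l: l=2 → 1; l=3 → 2.
Orbitals: 1 + 2 = 3. Each orbital carries two spin states, so 3 × 2 = 6 states.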